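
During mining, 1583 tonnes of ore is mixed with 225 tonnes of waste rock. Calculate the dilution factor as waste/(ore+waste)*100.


12.4447%

Total material = ore + waste
= 1583 + 225 = 1808 tonnes
Dilution = waste / total * 100
= 225 / 1808 * 100
= 0.1244469027 * 100
= 12.4447%


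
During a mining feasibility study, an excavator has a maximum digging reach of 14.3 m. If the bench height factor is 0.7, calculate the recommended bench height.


10.01 m

Bench height = reach * factor
= 14.3 * 0.7
= 10.01 m


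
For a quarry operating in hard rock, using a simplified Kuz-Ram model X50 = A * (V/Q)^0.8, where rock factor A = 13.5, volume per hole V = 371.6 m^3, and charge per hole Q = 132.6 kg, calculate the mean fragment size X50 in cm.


Compute V/Q:
V/Q = 371.6 / 132.6 = 2.802413273
Raise to the power 0.8:
(V/Q)^0.8 = 2.802413273^0.8 = 2.280477255
Multiply by A:
X50 = 13.5 * 2.280477255
= 30.7864 cm

30.7864 cm


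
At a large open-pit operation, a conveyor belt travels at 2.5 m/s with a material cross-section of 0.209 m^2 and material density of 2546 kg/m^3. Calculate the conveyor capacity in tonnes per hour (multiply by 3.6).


Volumetric flow = speed * area
= 2.5 * 0.209 = 0.5225 m^3/s
Mass flow = volumetric * density
= 0.5225 * 2546 = 1330.285 kg/s
Convert to t/h: multiply by 3.6
Capacity = 1330.285 * 3.6
= 4789.026 t/h

4789.026 t/h


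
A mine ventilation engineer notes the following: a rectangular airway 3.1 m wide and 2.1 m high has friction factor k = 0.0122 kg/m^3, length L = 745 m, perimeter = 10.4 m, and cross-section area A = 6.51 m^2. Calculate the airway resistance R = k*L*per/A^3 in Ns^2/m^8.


0.3426 Ns^2/m^8

Compute the numerator:
k * L * per = 0.0122 * 745 * 10.4
= 94.5256
Compute the denominator:
A^3 = 6.51^3 = 275.894451
Resistance:
R = 94.5256 / 275.894451
= 0.3426 Ns^2/m^8


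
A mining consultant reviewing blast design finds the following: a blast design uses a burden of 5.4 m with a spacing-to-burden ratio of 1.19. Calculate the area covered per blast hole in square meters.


First, find the spacing:
Spacing = burden * ratio = 5.4 * 1.19
= 6.426 m
Then, calculate the area:
Area = burden * spacing = 5.4 * 6.426
= 34.7004 m^2

34.7004 m^2


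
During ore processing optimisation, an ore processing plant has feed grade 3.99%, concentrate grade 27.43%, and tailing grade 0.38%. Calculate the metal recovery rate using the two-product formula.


Using the two-product formula:
R = 100 * c * (f - t) / (f * (c - t))
Numerator = 100 * 27.43 * (3.99 - 0.38)
= 100 * 27.43 * 3.61
= 9902.23
Denominator = 3.99 * (27.43 - 0.38)
= 3.99 * 27.05
= 107.9295
R = 9902.23 / 107.9295
= 91.7472%

91.7472%


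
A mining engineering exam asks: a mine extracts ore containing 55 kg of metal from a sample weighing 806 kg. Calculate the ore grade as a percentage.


Ore grade = (metal mass / ore mass) * 100
= (55 / 806) * 100
= 0.0682382134 * 100
= 6.8238%

6.8238%


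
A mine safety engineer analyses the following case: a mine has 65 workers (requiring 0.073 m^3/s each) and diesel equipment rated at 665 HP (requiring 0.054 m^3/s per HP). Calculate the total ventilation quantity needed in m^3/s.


40.655 m^3/s

Airflow for workers:
Q_people = 65 * 0.073 = 4.745 m^3/s
Airflow for diesel equipment:
Q_diesel = 665 * 0.054 = 35.91 m^3/s
Total ventilation:
Q_total = 4.745 + 35.91
= 40.655 m^3/s


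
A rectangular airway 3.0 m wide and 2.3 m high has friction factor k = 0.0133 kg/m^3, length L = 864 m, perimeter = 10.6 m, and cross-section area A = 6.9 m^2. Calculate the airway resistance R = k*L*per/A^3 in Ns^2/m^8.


0.3708 Ns^2/m^8

Compute the numerator:
k * L * per = 0.0133 * 864 * 10.6
= 121.80672
Compute the denominator:
A^3 = 6.9^3 = 328.509
Resistance:
R = 121.80672 / 328.509
= 0.3708 Ns^2/m^8


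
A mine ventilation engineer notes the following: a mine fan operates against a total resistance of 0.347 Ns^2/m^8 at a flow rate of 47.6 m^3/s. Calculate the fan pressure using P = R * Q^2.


Compute Q^2:
Q^2 = 47.6^2 = 2265.76
Compute pressure:
P = R * Q^2 = 0.347 * 2265.76
= 786.2187 Pa

786.2187 Pa


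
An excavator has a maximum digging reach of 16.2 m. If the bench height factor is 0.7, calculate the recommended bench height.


11.34 m

Bench height = reach * factor
= 16.2 * 0.7
= 11.34 m


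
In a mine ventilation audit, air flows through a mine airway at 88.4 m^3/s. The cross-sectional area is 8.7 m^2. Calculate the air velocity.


Velocity = flow rate / cross-sectional area
= 88.4 / 8.7
= 10.1609 m/s

10.1609 m/s


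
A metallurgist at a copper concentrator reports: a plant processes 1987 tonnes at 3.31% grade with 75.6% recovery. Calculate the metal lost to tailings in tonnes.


16.0478 tonnes

Total metal in feed:
= 1987 * 3.31 / 100 = 65.7697 tonnes
Metal recovered:
= 65.7697 * 75.6 / 100 = 49.7218932 tonnes
Metal lost to tailings:
= 65.7697 - 49.7218932
= 16.0478 tonnes


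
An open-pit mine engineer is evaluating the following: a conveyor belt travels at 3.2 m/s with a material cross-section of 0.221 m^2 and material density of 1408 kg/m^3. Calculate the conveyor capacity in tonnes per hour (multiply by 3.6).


3584.6554 t/h

Volumetric flow = speed * area
= 3.2 * 0.221 = 0.7072 m^3/s
Mass flow = volumetric * density
= 0.7072 * 1408 = 995.7376 kg/s
Convert to t/h: multiply by 3.6
Capacity = 995.7376 * 3.6
= 3584.6554 t/h


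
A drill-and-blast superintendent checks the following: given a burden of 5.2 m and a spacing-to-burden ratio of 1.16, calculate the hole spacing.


6.032 m

Spacing = burden * ratio
= 5.2 * 1.16
= 6.032 m


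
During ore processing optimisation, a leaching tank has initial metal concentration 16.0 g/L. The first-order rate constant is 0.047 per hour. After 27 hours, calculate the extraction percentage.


Compute the exponent:
-k * t = -0.047 * 27 = -1.269
Remaining concentration:
C = 16.0 * exp(-1.269)
= 16.0 * 0.2811125939
= 4.497801502 g/L
Extracted = 16.0 - 4.497801502 = 11.5021985 g/L
Extraction % = 11.5021985 / 16.0 * 100
= 71.8887%

71.8887%


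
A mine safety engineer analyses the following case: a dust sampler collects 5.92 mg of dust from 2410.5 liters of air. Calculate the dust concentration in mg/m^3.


2.4559 mg/m^3

Convert liters to m^3: 1 m^3 = 1000 L
Concentration = mass / volume * 1000
= 5.92 / 2410.5 * 1000
= 0.002455922008 * 1000
= 2.4559 mg/m^3


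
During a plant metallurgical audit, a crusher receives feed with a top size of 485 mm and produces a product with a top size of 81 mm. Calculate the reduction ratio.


Reduction ratio = feed size / product size
= 485 / 81
= 5.9877

5.9877


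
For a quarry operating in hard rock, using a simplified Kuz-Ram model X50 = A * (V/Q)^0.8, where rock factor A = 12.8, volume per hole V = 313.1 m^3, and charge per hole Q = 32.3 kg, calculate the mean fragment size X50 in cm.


Compute V/Q:
V/Q = 313.1 / 32.3 = 9.693498452
Raise to the power 0.8:
(V/Q)^0.8 = 9.693498452^0.8 = 6.154381816
Multiply by A:
X50 = 12.8 * 6.154381816
= 78.7761 cm

78.7761 cm


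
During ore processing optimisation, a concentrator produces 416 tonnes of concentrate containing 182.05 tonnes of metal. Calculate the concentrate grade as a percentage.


Grade = (metal in concentrate / concentrate mass) * 100
= (182.05 / 416) * 100
= 0.4376201923 * 100
= 43.762%

43.762%


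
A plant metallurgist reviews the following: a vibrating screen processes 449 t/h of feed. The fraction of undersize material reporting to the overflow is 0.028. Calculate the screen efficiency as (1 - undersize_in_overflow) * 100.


97.2%

Screen efficiency = (1 - fraction of undersize in overflow) * 100
= (1 - 0.028) * 100
= 0.972 * 100
= 97.2%


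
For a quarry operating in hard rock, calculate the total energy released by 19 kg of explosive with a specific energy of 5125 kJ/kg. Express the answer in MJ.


97.375 MJ

Energy = mass * specific_energy / 1000
= 19 * 5125 / 1000
= 97375 / 1000
= 97.375 MJ


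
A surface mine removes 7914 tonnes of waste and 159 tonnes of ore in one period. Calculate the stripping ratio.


49.7736

Stripping ratio = waste tonnage / ore tonnage
= 7914 / 159
= 49.7736


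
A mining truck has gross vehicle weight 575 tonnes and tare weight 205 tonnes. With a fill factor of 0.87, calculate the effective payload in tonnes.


Maximum payload = gross - tare
= 575 - 205 = 370 tonnes
Effective payload = max payload * fill factor
= 370 * 0.87
= 321.9 tonnes

321.9 tonnes


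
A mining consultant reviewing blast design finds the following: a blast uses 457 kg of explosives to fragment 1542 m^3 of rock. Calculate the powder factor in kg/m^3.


Powder factor = explosive mass / rock volume
= 457 / 1542
= 0.2964 kg/m^3

0.2964 kg/m^3


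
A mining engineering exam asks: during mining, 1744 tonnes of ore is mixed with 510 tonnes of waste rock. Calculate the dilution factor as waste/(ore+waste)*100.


Total material = ore + waste
= 1744 + 510 = 2254 tonnes
Dilution = waste / total * 100
= 510 / 2254 * 100
= 0.2262644188 * 100
= 22.6264%

22.6264%


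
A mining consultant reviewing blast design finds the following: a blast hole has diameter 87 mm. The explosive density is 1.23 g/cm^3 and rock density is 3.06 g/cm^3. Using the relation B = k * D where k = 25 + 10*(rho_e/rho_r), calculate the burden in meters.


First, compute k:
rho_e / rho_r = 1.23 / 3.06 = 0.4019607843
k = 25 + 10 * 0.4019607843 = 29.01960784
Then, compute burden:
B = k * D / 1000 = 29.01960784 * 87 / 1000
= 2524.705882 / 1000
= 2.5247 m

2.5247 m


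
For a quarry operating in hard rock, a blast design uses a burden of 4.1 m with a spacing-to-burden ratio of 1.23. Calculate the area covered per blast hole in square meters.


20.6763 m^2

First, find the spacing:
Spacing = burden * ratio = 4.1 * 1.23
= 5.043 m
Then, calculate the area:
Area = burden * spacing = 4.1 * 5.043
= 20.6763 m^2


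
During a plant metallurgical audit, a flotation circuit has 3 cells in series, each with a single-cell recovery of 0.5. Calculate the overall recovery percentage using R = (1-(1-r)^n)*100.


87.5%

Complement of single-cell recovery:
1 - r = 1 - 0.5 = 0.5
Raise to power n:
(1 - r)^3 = 0.5^3 = 0.125
Overall recovery:
R = (1 - 0.125) * 100
= 87.5%


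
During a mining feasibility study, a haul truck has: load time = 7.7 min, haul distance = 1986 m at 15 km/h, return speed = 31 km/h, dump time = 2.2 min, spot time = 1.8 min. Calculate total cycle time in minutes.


Convert haul speed to m/min: 15 * 1000/60 = 250 m/min
Haul time = 1986 / 250 = 7.944 min
Convert return speed to m/min: 31 * 1000/60 = 516.6666667 m/min
Return time = 1986 / 516.6666667 = 3.843870968 min
Total cycle time:
= 7.7 + 7.944 + 2.2 + 3.843870968 + 1.8
= 23.4879 min

23.4879 min


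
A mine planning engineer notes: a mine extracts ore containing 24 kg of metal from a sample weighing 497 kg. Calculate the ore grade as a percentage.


4.829%

Ore grade = (metal mass / ore mass) * 100
= (24 / 497) * 100
= 0.04828973843 * 100
= 4.829%


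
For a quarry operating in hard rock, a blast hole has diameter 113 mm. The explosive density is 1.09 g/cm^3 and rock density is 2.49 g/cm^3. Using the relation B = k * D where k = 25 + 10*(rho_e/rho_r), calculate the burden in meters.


3.3197 m

First, compute k:
rho_e / rho_r = 1.09 / 2.49 = 0.437751004
k = 25 + 10 * 0.437751004 = 29.37751004
Then, compute burden:
B = k * D / 1000 = 29.37751004 * 113 / 1000
= 3319.658635 / 1000
= 3.3197 m


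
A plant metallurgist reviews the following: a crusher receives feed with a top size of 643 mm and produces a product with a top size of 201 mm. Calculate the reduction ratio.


3.199

Reduction ratio = feed size / product size
= 643 / 201
= 3.199


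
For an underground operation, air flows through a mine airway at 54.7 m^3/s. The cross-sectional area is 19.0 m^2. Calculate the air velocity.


2.8789 m/s

Velocity = flow rate / cross-sectional area
= 54.7 / 19.0
= 2.8789 m/s


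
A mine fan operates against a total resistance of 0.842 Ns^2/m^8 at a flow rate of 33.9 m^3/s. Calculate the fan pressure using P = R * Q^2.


Compute Q^2:
Q^2 = 33.9^2 = 1149.21
Compute pressure:
P = R * Q^2 = 0.842 * 1149.21
= 967.6348 Pa

967.6348 Pa


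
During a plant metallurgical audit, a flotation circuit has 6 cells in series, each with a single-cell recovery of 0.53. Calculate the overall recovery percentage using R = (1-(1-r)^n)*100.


98.9221%

Complement of single-cell recovery:
1 - r = 1 - 0.53 = 0.47
Raise to power n:
(1 - r)^6 = 0.47^6 = 0.01077921533
Overall recovery:
R = (1 - 0.01077921533) * 100
= 98.9221%


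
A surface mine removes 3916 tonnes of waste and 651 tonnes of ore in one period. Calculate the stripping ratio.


6.0154

Stripping ratio = waste tonnage / ore tonnage
= 3916 / 651
= 6.0154


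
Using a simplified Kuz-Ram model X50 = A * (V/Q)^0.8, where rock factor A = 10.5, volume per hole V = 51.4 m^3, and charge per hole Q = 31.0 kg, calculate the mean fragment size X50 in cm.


Compute V/Q:
V/Q = 51.4 / 31.0 = 1.658064516
Raise to the power 0.8:
(V/Q)^0.8 = 1.658064516^0.8 = 1.498584168
Multiply by A:
X50 = 10.5 * 1.498584168
= 15.7351 cm

15.7351 cm


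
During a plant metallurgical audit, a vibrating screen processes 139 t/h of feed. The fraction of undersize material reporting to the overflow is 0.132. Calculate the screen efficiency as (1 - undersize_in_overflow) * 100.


86.8%

Screen efficiency = (1 - fraction of undersize in overflow) * 100
= (1 - 0.132) * 100
= 0.868 * 100
= 86.8%


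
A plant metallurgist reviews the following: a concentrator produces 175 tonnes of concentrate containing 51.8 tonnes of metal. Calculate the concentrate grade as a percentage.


Grade = (metal in concentrate / concentrate mass) * 100
= (51.8 / 175) * 100
= 0.296 * 100
= 29.6%

29.6%


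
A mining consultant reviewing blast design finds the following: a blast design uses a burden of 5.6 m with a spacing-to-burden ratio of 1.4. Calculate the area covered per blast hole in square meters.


First, find the spacing:
Spacing = burden * ratio = 5.6 * 1.4
= 7.84 m
Then, calculate the area:
Area = burden * spacing = 5.6 * 7.84
= 43.904 m^2

43.904 m^2


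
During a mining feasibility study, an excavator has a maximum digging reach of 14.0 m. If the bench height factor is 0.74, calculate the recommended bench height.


Bench height = reach * factor
= 14.0 * 0.74
= 10.36 m

10.36 m


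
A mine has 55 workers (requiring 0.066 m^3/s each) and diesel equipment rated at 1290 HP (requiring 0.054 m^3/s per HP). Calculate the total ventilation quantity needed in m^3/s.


Airflow for workers:
Q_people = 55 * 0.066 = 3.63 m^3/s
Airflow for diesel equipment:
Q_diesel = 1290 * 0.054 = 69.66 m^3/s
Total ventilation:
Q_total = 3.63 + 69.66
= 73.29 m^3/s

73.29 m^3/s


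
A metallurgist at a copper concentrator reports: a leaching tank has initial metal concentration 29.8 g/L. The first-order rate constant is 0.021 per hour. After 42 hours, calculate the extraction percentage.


Compute the exponent:
-k * t = -0.021 * 42 = -0.882
Remaining concentration:
C = 29.8 * exp(-0.882)
= 29.8 * 0.4139541749
= 12.33583441 g/L
Extracted = 29.8 - 12.33583441 = 17.46416559 g/L
Extraction % = 17.46416559 / 29.8 * 100
= 58.6046%

58.6046%


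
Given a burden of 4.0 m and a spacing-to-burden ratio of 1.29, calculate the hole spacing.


Spacing = burden * ratio
= 4.0 * 1.29
= 5.16 m

5.16 m


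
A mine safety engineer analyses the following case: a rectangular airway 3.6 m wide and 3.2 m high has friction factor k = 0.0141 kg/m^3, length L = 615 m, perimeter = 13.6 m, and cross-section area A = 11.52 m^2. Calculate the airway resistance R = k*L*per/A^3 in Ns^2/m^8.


Compute the numerator:
k * L * per = 0.0141 * 615 * 13.6
= 117.9324
Compute the denominator:
A^3 = 11.52^3 = 1528.823808
Resistance:
R = 117.9324 / 1528.823808
= 0.0771 Ns^2/m^8

0.0771 Ns^2/m^8


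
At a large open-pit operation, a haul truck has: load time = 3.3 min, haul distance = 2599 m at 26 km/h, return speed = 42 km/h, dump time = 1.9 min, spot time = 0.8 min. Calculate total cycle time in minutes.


Convert haul speed to m/min: 26 * 1000/60 = 433.3333333 m/min
Haul time = 2599 / 433.3333333 = 5.997692308 min
Convert return speed to m/min: 42 * 1000/60 = 700 m/min
Return time = 2599 / 700 = 3.712857143 min
Total cycle time:
= 3.3 + 5.997692308 + 1.9 + 3.712857143 + 0.8
= 15.7105 min

15.7105 min


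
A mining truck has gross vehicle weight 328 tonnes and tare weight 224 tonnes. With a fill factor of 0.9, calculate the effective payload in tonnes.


Maximum payload = gross - tare
= 328 - 224 = 104 tonnes
Effective payload = max payload * fill factor
= 104 * 0.9
= 93.6 tonnes

93.6 tonnes


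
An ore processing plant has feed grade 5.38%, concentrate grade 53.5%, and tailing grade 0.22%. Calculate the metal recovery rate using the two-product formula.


96.3068%

Using the two-product formula:
R = 100 * c * (f - t) / (f * (c - t))
Numerator = 100 * 53.5 * (5.38 - 0.22)
= 100 * 53.5 * 5.16
= 27606.0
Denominator = 5.38 * (53.5 - 0.22)
= 5.38 * 53.28
= 286.6464
R = 27606.0 / 286.6464
= 96.3068%


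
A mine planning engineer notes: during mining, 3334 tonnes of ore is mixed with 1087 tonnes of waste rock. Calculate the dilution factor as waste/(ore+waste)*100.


24.5872%

Total material = ore + waste
= 3334 + 1087 = 4421 tonnes
Dilution = waste / total * 100
= 1087 / 4421 * 100
= 0.2458719747 * 100
= 24.5872%


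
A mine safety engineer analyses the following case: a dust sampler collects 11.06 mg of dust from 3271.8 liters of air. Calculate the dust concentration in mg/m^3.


Convert liters to m^3: 1 m^3 = 1000 L
Concentration = mass / volume * 1000
= 11.06 / 3271.8 * 1000
= 0.003380402225 * 1000
= 3.3804 mg/m^3

3.3804 mg/m^3


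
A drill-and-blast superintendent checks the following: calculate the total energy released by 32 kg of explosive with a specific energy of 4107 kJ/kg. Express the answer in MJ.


Energy = mass * specific_energy / 1000
= 32 * 4107 / 1000
= 131424 / 1000
= 131.424 MJ

131.424 MJ


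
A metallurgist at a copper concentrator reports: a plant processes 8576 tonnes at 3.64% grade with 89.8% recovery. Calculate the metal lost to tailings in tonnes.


31.841 tonnes

Total metal in feed:
= 8576 * 3.64 / 100 = 312.1664 tonnes
Metal recovered:
= 312.1664 * 89.8 / 100 = 280.3254272 tonnes
Metal lost to tailings:
= 312.1664 - 280.3254272
= 31.841 tonnes


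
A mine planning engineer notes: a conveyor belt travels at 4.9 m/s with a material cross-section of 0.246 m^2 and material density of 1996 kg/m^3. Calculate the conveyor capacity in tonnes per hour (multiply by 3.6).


8661.5222 t/h

Volumetric flow = speed * area
= 4.9 * 0.246 = 1.2054 m^3/s
Mass flow = volumetric * density
= 1.2054 * 1996 = 2405.9784 kg/s
Convert to t/h: multiply by 3.6
Capacity = 2405.9784 * 3.6
= 8661.5222 t/h


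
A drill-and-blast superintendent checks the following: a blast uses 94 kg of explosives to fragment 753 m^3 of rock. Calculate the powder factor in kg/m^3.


0.1248 kg/m^3

Powder factor = explosive mass / rock volume
= 94 / 753
= 0.1248 kg/m^3


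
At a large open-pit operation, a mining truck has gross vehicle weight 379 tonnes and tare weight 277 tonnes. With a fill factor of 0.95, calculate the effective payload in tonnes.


96.9 tonnes

Maximum payload = gross - tare
= 379 - 277 = 102 tonnes
Effective payload = max payload * fill factor
= 102 * 0.95
= 96.9 tonnes


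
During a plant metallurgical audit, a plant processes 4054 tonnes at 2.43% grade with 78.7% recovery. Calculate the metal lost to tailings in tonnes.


20.9831 tonnes

Total metal in feed:
= 4054 * 2.43 / 100 = 98.5122 tonnes
Metal recovered:
= 98.5122 * 78.7 / 100 = 77.5291014 tonnes
Metal lost to tailings:
= 98.5122 - 77.5291014
= 20.9831 tonnes


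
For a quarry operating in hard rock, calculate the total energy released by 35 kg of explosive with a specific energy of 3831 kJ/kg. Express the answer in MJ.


Energy = mass * specific_energy / 1000
= 35 * 3831 / 1000
= 134085 / 1000
= 134.085 MJ

134.085 MJ


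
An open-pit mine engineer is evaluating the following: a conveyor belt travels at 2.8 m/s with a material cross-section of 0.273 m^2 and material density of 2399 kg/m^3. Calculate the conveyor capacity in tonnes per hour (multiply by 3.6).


Volumetric flow = speed * area
= 2.8 * 0.273 = 0.7644 m^3/s
Mass flow = volumetric * density
= 0.7644 * 2399 = 1833.7956 kg/s
Convert to t/h: multiply by 3.6
Capacity = 1833.7956 * 3.6
= 6601.6642 t/h

6601.6642 t/h


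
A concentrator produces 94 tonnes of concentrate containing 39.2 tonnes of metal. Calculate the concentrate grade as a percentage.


41.7021%

Grade = (metal in concentrate / concentrate mass) * 100
= (39.2 / 94) * 100
= 0.4170212766 * 100
= 41.7021%


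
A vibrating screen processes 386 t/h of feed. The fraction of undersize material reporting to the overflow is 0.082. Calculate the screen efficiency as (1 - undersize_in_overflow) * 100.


91.8%

Screen efficiency = (1 - fraction of undersize in overflow) * 100
= (1 - 0.082) * 100
= 0.918 * 100
= 91.8%


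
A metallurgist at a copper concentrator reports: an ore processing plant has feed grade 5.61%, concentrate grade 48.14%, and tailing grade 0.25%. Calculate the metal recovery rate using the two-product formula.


96.0424%

Using the two-product formula:
R = 100 * c * (f - t) / (f * (c - t))
Numerator = 100 * 48.14 * (5.61 - 0.25)
= 100 * 48.14 * 5.36
= 25803.04
Denominator = 5.61 * (48.14 - 0.25)
= 5.61 * 47.89
= 268.6629
R = 25803.04 / 268.6629
= 96.0424%


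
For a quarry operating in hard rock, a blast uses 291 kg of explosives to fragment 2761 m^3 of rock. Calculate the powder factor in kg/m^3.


0.1054 kg/m^3

Powder factor = explosive mass / rock volume
= 291 / 2761
= 0.1054 kg/m^3


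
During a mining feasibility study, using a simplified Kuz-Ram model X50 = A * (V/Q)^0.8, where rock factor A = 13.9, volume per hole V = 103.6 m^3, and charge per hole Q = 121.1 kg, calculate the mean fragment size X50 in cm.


12.2684 cm

Compute V/Q:
V/Q = 103.6 / 121.1 = 0.8554913295
Raise to the power 0.8:
(V/Q)^0.8 = 0.8554913295^0.8 = 0.88261741
Multiply by A:
X50 = 13.9 * 0.88261741
= 12.2684 cm


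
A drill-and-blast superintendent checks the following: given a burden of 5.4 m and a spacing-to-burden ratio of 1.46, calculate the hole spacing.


Spacing = burden * ratio
= 5.4 * 1.46
= 7.884 m

7.884 m


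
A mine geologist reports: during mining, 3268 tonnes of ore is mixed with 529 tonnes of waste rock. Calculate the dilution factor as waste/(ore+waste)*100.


13.9321%

Total material = ore + waste
= 3268 + 529 = 3797 tonnes
Dilution = waste / total * 100
= 529 / 3797 * 100
= 0.1393205162 * 100
= 13.9321%


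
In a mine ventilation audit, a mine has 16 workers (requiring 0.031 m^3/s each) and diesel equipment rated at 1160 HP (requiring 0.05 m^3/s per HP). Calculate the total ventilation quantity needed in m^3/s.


58.496 m^3/s

Airflow for workers:
Q_people = 16 * 0.031 = 0.496 m^3/s
Airflow for diesel equipment:
Q_diesel = 1160 * 0.05 = 58.0 m^3/s
Total ventilation:
Q_total = 0.496 + 58.0
= 58.496 m^3/s


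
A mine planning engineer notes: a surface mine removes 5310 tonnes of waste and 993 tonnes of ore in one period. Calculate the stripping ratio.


5.3474

Stripping ratio = waste tonnage / ore tonnage
= 5310 / 993
= 5.3474


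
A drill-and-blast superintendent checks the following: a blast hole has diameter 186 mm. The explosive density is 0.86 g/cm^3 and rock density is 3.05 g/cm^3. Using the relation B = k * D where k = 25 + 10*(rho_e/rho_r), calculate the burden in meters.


5.1745 m

First, compute k:
rho_e / rho_r = 0.86 / 3.05 = 0.2819672131
k = 25 + 10 * 0.2819672131 = 27.81967213
Then, compute burden:
B = k * D / 1000 = 27.81967213 * 186 / 1000
= 5174.459016 / 1000
= 5.1745 m


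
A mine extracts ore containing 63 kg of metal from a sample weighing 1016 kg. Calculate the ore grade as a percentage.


Ore grade = (metal mass / ore mass) * 100
= (63 / 1016) * 100
= 0.06200787402 * 100
= 6.2008%

6.2008%


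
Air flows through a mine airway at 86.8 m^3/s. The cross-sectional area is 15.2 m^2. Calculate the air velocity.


Velocity = flow rate / cross-sectional area
= 86.8 / 15.2
= 5.7105 m/s

5.7105 m/s


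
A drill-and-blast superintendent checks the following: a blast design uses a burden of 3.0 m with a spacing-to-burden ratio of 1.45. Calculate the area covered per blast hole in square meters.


13.05 m^2

First, find the spacing:
Spacing = burden * ratio = 3.0 * 1.45
= 4.35 m
Then, calculate the area:
Area = burden * spacing = 3.0 * 4.35
= 13.05 m^2


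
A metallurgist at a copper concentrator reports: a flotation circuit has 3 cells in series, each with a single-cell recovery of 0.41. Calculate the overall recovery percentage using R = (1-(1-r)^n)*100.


79.4621%

Complement of single-cell recovery:
1 - r = 1 - 0.41 = 0.59
Raise to power n:
(1 - r)^3 = 0.59^3 = 0.205379
Overall recovery:
R = (1 - 0.205379) * 100
= 79.4621%


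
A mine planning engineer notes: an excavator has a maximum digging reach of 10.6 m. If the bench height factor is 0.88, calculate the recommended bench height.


9.328 m

Bench height = reach * factor
= 10.6 * 0.88
= 9.328 m


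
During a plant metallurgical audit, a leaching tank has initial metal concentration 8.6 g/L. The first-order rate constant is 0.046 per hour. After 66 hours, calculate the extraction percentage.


95.1973%

Compute the exponent:
-k * t = -0.046 * 66 = -3.036
Remaining concentration:
C = 8.6 * exp(-3.036)
= 8.6 * 0.04802661224
= 0.4130288653 g/L
Extracted = 8.6 - 0.4130288653 = 8.186971135 g/L
Extraction % = 8.186971135 / 8.6 * 100
= 95.1973%


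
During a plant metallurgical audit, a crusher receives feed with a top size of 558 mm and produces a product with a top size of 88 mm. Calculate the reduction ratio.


6.3409

Reduction ratio = feed size / product size
= 558 / 88
= 6.3409


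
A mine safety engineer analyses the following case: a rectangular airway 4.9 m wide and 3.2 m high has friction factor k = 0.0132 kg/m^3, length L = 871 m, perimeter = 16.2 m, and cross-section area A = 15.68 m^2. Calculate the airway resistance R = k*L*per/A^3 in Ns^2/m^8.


Compute the numerator:
k * L * per = 0.0132 * 871 * 16.2
= 186.25464
Compute the denominator:
A^3 = 15.68^3 = 3855.122432
Resistance:
R = 186.25464 / 3855.122432
= 0.0483 Ns^2/m^8

0.0483 Ns^2/m^8


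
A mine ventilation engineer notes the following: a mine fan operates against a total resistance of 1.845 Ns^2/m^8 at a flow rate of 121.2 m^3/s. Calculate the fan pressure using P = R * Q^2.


Compute Q^2:
Q^2 = 121.2^2 = 14689.44
Compute pressure:
P = R * Q^2 = 1.845 * 14689.44
= 27102.0168 Pa

27102.0168 Pa


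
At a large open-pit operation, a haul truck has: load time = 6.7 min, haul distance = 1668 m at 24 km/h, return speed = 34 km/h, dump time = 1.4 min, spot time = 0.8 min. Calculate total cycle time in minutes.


16.0135 min

Convert haul speed to m/min: 24 * 1000/60 = 400 m/min
Haul time = 1668 / 400 = 4.17 min
Convert return speed to m/min: 34 * 1000/60 = 566.6666667 m/min
Return time = 1668 / 566.6666667 = 2.943529412 min
Total cycle time:
= 6.7 + 4.17 + 1.4 + 2.943529412 + 0.8
= 16.0135 min


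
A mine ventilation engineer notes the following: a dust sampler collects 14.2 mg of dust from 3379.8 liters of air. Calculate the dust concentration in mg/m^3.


4.2014 mg/m^3

Convert liters to m^3: 1 m^3 = 1000 L
Concentration = mass / volume * 1000
= 14.2 / 3379.8 * 1000
= 0.004201432037 * 1000
= 4.2014 mg/m^3


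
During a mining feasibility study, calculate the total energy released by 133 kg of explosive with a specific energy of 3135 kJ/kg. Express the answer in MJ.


416.955 MJ

Energy = mass * specific_energy / 1000
= 133 * 3135 / 1000
= 416955 / 1000
= 416.955 MJ


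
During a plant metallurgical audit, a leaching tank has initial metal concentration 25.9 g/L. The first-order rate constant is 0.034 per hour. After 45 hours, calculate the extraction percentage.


78.3464%

Compute the exponent:
-k * t = -0.034 * 45 = -1.53
Remaining concentration:
C = 25.9 * exp(-1.53)
= 25.9 * 0.2165356673
= 5.608273783 g/L
Extracted = 25.9 - 5.608273783 = 20.29172622 g/L
Extraction % = 20.29172622 / 25.9 * 100
= 78.3464%


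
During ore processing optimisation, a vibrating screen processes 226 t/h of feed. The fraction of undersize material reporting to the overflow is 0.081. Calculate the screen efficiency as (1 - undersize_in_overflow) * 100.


Screen efficiency = (1 - fraction of undersize in overflow) * 100
= (1 - 0.081) * 100
= 0.919 * 100
= 91.9%

91.9%


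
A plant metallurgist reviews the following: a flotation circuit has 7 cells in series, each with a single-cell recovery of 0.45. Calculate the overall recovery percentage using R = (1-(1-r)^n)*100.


98.4776%

Complement of single-cell recovery:
1 - r = 1 - 0.45 = 0.55
Raise to power n:
(1 - r)^7 = 0.55^7 = 0.01522435234
Overall recovery:
R = (1 - 0.01522435234) * 100
= 98.4776%


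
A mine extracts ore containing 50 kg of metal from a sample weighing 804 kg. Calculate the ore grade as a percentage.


Ore grade = (metal mass / ore mass) * 100
= (50 / 804) * 100
= 0.06218905473 * 100
= 6.2189%

6.2189%


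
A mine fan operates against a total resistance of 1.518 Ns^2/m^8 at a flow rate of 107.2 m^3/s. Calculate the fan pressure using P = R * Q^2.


Compute Q^2:
Q^2 = 107.2^2 = 11491.84
Compute pressure:
P = R * Q^2 = 1.518 * 11491.84
= 17444.6131 Pa

17444.6131 Pa


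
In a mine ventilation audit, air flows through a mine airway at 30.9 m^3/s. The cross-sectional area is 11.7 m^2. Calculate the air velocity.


2.641 m/s

Velocity = flow rate / cross-sectional area
= 30.9 / 11.7
= 2.641 m/s


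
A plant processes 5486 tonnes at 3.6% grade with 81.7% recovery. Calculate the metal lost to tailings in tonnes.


Total metal in feed:
= 5486 * 3.6 / 100 = 197.496 tonnes
Metal recovered:
= 197.496 * 81.7 / 100 = 161.354232 tonnes
Metal lost to tailings:
= 197.496 - 161.354232
= 36.1418 tonnes

36.1418 tonnes


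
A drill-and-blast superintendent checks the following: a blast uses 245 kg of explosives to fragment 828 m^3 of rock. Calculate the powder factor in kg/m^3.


0.2959 kg/m^3

Powder factor = explosive mass / rock volume
= 245 / 828
= 0.2959 kg/m^3


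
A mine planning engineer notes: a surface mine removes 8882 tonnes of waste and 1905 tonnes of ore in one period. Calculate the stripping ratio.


4.6625

Stripping ratio = waste tonnage / ore tonnage
= 8882 / 1905
= 4.6625


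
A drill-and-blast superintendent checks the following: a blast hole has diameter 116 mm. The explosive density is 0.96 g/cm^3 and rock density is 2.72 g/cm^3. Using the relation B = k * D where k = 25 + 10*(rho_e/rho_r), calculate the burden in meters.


First, compute k:
rho_e / rho_r = 0.96 / 2.72 = 0.3529411765
k = 25 + 10 * 0.3529411765 = 28.52941176
Then, compute burden:
B = k * D / 1000 = 28.52941176 * 116 / 1000
= 3309.411765 / 1000
= 3.3094 m

3.3094 m


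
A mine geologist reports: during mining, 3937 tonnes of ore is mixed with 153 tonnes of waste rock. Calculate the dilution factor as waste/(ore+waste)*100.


3.7408%

Total material = ore + waste
= 3937 + 153 = 4090 tonnes
Dilution = waste / total * 100
= 153 / 4090 * 100
= 0.03740831296 * 100
= 3.7408%


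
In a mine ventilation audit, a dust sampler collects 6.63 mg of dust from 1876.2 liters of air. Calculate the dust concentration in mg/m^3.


3.5337 mg/m^3

Convert liters to m^3: 1 m^3 = 1000 L
Concentration = mass / volume * 1000
= 6.63 / 1876.2 * 1000
= 0.003533738407 * 1000
= 3.5337 mg/m^3


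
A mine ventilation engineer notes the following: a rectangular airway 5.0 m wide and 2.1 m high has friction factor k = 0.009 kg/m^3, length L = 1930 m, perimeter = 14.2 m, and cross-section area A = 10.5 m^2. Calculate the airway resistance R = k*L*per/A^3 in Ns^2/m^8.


0.2131 Ns^2/m^8

Compute the numerator:
k * L * per = 0.009 * 1930 * 14.2
= 246.654
Compute the denominator:
A^3 = 10.5^3 = 1157.625
Resistance:
R = 246.654 / 1157.625
= 0.2131 Ns^2/m^8


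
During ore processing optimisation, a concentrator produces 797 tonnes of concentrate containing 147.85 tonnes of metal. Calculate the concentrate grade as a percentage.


18.5508%

Grade = (metal in concentrate / concentrate mass) * 100
= (147.85 / 797) * 100
= 0.1855081556 * 100
= 18.5508%


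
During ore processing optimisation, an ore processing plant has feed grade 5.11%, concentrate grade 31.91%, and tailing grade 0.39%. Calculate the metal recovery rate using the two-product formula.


93.5108%

Using the two-product formula:
R = 100 * c * (f - t) / (f * (c - t))
Numerator = 100 * 31.91 * (5.11 - 0.39)
= 100 * 31.91 * 4.72
= 15061.52
Denominator = 5.11 * (31.91 - 0.39)
= 5.11 * 31.52
= 161.0672
R = 15061.52 / 161.0672
= 93.5108%


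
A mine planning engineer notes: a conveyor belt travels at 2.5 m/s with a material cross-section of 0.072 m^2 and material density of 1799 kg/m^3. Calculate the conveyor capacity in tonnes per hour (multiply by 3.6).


Volumetric flow = speed * area
= 2.5 * 0.072 = 0.18 m^3/s
Mass flow = volumetric * density
= 0.18 * 1799 = 323.82 kg/s
Convert to t/h: multiply by 3.6
Capacity = 323.82 * 3.6
= 1165.752 t/h

1165.752 t/h


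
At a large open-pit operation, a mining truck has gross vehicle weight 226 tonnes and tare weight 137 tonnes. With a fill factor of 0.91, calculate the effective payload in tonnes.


Maximum payload = gross - tare
= 226 - 137 = 89 tonnes
Effective payload = max payload * fill factor
= 89 * 0.91
= 80.99 tonnes

80.99 tonnes


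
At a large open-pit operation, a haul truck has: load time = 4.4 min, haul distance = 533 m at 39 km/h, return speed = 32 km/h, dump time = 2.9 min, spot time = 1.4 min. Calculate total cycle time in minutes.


10.5194 min

Convert haul speed to m/min: 39 * 1000/60 = 650 m/min
Haul time = 533 / 650 = 0.82 min
Convert return speed to m/min: 32 * 1000/60 = 533.3333333 m/min
Return time = 533 / 533.3333333 = 0.999375 min
Total cycle time:
= 4.4 + 0.82 + 2.9 + 0.999375 + 1.4
= 10.5194 min


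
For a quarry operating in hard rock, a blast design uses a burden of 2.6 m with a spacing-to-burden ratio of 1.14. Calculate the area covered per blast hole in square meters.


First, find the spacing:
Spacing = burden * ratio = 2.6 * 1.14
= 2.964 m
Then, calculate the area:
Area = burden * spacing = 2.6 * 2.964
= 7.7064 m^2

7.7064 m^2


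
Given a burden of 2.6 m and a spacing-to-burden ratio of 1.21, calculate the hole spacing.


Spacing = burden * ratio
= 2.6 * 1.21
= 3.146 m

3.146 m


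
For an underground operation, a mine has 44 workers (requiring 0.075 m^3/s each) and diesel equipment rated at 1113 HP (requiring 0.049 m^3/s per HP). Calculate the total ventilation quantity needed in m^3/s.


Airflow for workers:
Q_people = 44 * 0.075 = 3.3 m^3/s
Airflow for diesel equipment:
Q_diesel = 1113 * 0.049 = 54.537 m^3/s
Total ventilation:
Q_total = 3.3 + 54.537
= 57.837 m^3/s

57.837 m^3/s


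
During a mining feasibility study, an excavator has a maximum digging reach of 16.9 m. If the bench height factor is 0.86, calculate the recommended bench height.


14.534 m

Bench height = reach * factor
= 16.9 * 0.86
= 14.534 m


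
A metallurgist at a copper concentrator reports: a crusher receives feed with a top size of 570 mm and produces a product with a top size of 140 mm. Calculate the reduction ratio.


Reduction ratio = feed size / product size
= 570 / 140
= 4.0714

4.0714


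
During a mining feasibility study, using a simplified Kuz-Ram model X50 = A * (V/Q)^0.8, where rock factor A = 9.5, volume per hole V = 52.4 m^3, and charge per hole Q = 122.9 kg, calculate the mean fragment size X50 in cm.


4.8034 cm

Compute V/Q:
V/Q = 52.4 / 122.9 = 0.4263628967
Raise to the power 0.8:
(V/Q)^0.8 = 0.4263628967^0.8 = 0.5056191606
Multiply by A:
X50 = 9.5 * 0.5056191606
= 4.8034 cm


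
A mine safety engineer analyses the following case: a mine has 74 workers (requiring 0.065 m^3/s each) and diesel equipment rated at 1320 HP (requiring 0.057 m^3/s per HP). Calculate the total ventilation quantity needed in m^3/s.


Airflow for workers:
Q_people = 74 * 0.065 = 4.81 m^3/s
Airflow for diesel equipment:
Q_diesel = 1320 * 0.057 = 75.24 m^3/s
Total ventilation:
Q_total = 4.81 + 75.24
= 80.05 m^3/s

80.05 m^3/s


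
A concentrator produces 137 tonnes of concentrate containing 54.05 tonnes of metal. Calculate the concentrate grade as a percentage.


Grade = (metal in concentrate / concentrate mass) * 100
= (54.05 / 137) * 100
= 0.3945255474 * 100
= 39.4526%

39.4526%


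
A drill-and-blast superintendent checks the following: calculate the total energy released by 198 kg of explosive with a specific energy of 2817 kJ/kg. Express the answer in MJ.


557.766 MJ

Energy = mass * specific_energy / 1000
= 198 * 2817 / 1000
= 557766 / 1000
= 557.766 MJ


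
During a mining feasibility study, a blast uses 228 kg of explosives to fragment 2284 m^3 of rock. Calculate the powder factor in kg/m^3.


0.0998 kg/m^3

Powder factor = explosive mass / rock volume
= 228 / 2284
= 0.0998 kg/m^3


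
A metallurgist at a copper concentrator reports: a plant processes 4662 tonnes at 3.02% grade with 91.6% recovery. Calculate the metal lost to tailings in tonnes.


Total metal in feed:
= 4662 * 3.02 / 100 = 140.7924 tonnes
Metal recovered:
= 140.7924 * 91.6 / 100 = 128.9658384 tonnes
Metal lost to tailings:
= 140.7924 - 128.9658384
= 11.8266 tonnes

11.8266 tonnes


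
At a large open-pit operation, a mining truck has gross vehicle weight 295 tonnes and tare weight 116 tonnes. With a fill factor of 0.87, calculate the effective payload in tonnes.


155.73 tonnes

Maximum payload = gross - tare
= 295 - 116 = 179 tonnes
Effective payload = max payload * fill factor
= 179 * 0.87
= 155.73 tonnes


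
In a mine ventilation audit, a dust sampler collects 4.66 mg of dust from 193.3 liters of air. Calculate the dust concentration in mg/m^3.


Convert liters to m^3: 1 m^3 = 1000 L
Concentration = mass / volume * 1000
= 4.66 / 193.3 * 1000
= 0.02410760476 * 1000
= 24.1076 mg/m^3

24.1076 mg/m^3


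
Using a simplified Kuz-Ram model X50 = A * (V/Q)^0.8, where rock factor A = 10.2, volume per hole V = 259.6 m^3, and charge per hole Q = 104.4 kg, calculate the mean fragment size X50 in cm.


Compute V/Q:
V/Q = 259.6 / 104.4 = 2.486590038
Raise to the power 0.8:
(V/Q)^0.8 = 2.486590038^0.8 = 2.072446612
Multiply by A:
X50 = 10.2 * 2.072446612
= 21.139 cm

21.139 cm


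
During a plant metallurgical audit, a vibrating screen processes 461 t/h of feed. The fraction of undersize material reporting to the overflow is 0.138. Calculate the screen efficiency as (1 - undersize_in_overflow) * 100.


86.2%

Screen efficiency = (1 - fraction of undersize in overflow) * 100
= (1 - 0.138) * 100
= 0.862 * 100
= 86.2%


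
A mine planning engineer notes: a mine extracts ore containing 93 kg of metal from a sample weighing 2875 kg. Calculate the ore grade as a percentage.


Ore grade = (metal mass / ore mass) * 100
= (93 / 2875) * 100
= 0.03234782609 * 100
= 3.2348%

3.2348%


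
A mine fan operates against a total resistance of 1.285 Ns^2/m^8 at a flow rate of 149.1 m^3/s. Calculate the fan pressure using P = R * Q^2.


Compute Q^2:
Q^2 = 149.1^2 = 22230.81
Compute pressure:
P = R * Q^2 = 1.285 * 22230.81
= 28566.5909 Pa

28566.5909 Pa


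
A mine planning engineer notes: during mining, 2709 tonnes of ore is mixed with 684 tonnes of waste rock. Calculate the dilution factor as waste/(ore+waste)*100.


20.1592%

Total material = ore + waste
= 2709 + 684 = 3393 tonnes
Dilution = waste / total * 100
= 684 / 3393 * 100
= 0.2015915119 * 100
= 20.1592%
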